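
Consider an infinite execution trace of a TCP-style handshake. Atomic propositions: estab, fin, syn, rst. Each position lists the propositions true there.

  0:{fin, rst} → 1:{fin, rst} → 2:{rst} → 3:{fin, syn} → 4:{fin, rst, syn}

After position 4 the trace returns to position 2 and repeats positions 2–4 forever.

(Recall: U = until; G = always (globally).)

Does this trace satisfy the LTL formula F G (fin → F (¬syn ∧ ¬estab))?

G (fin → F (¬syn ∧ ¬estab)) holds at position 0, which is reachable from 0, so F G (fin → F (¬syn ∧ ¬estab)) holds.

Satisfied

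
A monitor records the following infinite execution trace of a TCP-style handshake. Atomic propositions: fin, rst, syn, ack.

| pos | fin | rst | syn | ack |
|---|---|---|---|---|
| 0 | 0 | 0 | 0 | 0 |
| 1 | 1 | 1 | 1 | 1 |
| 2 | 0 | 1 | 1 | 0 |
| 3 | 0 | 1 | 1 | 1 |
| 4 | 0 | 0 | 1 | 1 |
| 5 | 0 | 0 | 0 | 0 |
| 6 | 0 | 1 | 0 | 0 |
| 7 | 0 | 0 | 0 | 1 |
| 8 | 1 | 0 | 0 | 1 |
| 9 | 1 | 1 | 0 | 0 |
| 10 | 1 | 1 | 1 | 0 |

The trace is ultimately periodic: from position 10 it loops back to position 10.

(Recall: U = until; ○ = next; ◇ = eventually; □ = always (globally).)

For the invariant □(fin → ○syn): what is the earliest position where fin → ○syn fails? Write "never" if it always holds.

8

Check fin → ○syn at each position in order: 0 ✓, 1 ✓, 2 ✓, 3 ✓, 4 ✓, 5 ✓, 6 ✓, 7 ✓.
At position 8 the labels are {ack, fin} and the next position 9 has {fin, rst}, so fin → ○syn is false there. This is the first violation.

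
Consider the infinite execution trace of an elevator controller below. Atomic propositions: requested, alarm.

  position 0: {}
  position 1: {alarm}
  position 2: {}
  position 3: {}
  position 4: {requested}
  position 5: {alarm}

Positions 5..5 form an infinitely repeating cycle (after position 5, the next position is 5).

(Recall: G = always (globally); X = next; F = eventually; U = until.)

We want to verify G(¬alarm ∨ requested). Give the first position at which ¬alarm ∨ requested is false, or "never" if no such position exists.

Check ¬alarm ∨ requested at each position in order: 0 ✓.
At position 1 the labels are {alarm}, so ¬alarm ∨ requested is false there. This is the first violation.

1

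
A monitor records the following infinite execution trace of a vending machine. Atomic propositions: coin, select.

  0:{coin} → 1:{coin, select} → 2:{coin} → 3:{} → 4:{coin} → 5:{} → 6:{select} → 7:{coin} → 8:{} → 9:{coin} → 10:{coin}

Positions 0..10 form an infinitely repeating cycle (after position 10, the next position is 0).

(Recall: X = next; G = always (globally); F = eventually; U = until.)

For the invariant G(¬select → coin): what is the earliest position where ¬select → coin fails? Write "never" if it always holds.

3

Check ¬select → coin at each position in order: 0 ✓, 1 ✓, 2 ✓.
At position 3 the labels are {}, so ¬select → coin is false there. This is the first violation.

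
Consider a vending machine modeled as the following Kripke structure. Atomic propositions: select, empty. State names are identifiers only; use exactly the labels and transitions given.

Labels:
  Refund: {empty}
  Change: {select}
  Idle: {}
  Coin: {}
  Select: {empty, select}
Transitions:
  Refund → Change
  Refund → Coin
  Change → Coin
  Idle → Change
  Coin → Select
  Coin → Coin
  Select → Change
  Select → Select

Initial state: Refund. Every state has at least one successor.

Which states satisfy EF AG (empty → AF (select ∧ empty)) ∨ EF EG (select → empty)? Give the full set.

States satisfying AG (empty → AF (select ∧ empty)): {Change, Idle, Coin, Select}.
States satisfying EF AG (empty → AF (select ∧ empty)): {Refund, Change, Idle, Coin, Select}.
States satisfying EG (select → empty): {Refund, Coin, Select}.
States satisfying EF EG (select → empty): {Refund, Change, Idle, Coin, Select}.
States satisfying EF AG (empty → AF (select ∧ empty)) ∨ EF EG (select → empty): {Refund, Change, Idle, Coin, Select}.

{Refund, Change, Idle, Coin, Select}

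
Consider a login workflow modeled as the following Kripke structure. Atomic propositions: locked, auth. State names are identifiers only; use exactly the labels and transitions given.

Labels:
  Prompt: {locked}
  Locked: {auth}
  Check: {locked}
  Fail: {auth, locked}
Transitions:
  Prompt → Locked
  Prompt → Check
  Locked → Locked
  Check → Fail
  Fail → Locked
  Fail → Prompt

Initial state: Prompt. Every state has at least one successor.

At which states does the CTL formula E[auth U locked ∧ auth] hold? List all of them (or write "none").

States satisfying auth: {Locked, Fail}.
States satisfying locked ∧ auth: {Fail}.
States satisfying E[auth U locked ∧ auth]: {Fail}.

{Fail}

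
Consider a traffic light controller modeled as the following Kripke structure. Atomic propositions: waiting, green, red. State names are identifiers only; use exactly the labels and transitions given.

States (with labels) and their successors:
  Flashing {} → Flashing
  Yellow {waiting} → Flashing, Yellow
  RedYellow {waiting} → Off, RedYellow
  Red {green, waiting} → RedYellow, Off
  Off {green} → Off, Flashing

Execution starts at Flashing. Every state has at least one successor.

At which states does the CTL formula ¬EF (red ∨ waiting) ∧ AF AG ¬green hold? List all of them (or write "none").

States satisfying red ∨ waiting: {Yellow, RedYellow, Red}.
States satisfying EF (red ∨ waiting): {Yellow, RedYellow, Red}.
States satisfying ¬EF (red ∨ waiting): {Flashing, Off}.
States satisfying AG ¬green: {Flashing, Yellow}.
States satisfying AF AG ¬green: {Flashing, Yellow}.
States satisfying ¬EF (red ∨ waiting) ∧ AF AG ¬green: {Flashing}.

{Flashing}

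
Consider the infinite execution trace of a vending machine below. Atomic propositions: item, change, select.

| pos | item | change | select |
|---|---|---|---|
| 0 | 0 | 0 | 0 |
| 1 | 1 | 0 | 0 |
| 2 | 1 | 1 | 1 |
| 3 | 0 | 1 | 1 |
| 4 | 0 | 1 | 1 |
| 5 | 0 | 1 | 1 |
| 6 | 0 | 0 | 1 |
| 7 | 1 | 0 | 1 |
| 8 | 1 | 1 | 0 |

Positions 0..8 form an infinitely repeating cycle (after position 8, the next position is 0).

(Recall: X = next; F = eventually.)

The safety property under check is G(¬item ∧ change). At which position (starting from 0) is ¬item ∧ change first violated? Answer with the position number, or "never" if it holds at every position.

0

At position 0 the labels are {}, so ¬item ∧ change is false there. This is the first violation.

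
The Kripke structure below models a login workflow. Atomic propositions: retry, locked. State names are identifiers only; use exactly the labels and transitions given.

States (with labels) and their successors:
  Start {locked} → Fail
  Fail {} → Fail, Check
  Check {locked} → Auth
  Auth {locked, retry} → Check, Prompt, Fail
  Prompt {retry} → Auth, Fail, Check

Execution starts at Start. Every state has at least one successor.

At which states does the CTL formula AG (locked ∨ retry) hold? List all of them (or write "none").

none

States satisfying locked ∨ retry: {Start, Check, Auth, Prompt}.
States satisfying AG (locked ∨ retry): ∅.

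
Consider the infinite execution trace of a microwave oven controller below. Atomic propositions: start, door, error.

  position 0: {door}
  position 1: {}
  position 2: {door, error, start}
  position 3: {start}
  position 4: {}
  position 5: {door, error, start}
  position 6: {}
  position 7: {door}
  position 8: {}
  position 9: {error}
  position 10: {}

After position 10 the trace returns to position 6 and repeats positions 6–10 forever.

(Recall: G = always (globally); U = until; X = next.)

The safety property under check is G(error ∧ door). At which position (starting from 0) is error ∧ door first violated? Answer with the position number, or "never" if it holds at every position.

At position 0 the labels are {door}, so error ∧ door is false there. This is the first violation.

0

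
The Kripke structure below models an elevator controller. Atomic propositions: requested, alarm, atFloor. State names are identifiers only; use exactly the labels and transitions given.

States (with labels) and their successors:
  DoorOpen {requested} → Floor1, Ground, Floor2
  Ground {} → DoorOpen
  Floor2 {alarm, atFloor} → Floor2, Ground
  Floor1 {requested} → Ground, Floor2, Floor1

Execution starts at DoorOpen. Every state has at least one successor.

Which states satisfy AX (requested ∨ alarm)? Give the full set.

States satisfying requested ∨ alarm: {DoorOpen, Floor2, Floor1}.
States satisfying AX (requested ∨ alarm): {Ground}.

{Ground}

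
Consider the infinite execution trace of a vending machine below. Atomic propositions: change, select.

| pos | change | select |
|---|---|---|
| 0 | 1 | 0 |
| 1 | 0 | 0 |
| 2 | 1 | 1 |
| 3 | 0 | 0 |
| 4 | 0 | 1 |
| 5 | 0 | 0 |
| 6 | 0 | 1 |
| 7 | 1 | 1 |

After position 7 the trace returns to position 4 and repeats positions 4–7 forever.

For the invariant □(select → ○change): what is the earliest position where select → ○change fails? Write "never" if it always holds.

2

Check select → ○change at each position in order: 0 ✓, 1 ✓.
At position 2 the labels are {change, select} and the next position 3 has {}, so select → ○change is false there. This is the first violation.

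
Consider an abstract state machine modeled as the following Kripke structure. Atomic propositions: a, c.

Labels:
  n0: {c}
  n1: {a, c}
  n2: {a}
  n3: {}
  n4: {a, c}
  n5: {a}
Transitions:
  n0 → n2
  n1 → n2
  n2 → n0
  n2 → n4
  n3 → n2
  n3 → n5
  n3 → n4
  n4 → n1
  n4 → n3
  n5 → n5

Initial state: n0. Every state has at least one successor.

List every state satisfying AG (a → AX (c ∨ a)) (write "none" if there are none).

{n5}

States satisfying a → AX (c ∨ a): {n0, n1, n2, n3, n5}.
States satisfying AG (a → AX (c ∨ a)): {n5}.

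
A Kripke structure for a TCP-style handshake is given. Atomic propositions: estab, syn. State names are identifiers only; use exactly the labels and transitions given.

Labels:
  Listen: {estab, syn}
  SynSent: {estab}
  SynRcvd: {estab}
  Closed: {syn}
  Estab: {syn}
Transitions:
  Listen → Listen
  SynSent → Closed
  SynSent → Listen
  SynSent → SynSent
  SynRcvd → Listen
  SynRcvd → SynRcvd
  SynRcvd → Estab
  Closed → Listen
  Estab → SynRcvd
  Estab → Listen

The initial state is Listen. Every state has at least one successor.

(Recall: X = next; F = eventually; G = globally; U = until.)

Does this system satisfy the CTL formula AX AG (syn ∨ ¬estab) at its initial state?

Satisfied

States satisfying AG (syn ∨ ¬estab): {Listen, Closed}.
States satisfying AX AG (syn ∨ ¬estab): {Listen, Closed}.
Listen ∈ Sat(AX AG (syn ∨ ¬estab)).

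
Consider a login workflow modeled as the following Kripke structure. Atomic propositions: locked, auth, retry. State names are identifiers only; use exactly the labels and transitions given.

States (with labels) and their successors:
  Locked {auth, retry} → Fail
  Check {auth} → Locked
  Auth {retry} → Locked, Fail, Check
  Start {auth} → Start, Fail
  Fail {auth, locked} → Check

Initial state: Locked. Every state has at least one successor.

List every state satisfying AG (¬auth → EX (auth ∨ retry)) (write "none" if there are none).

{Locked, Check, Auth, Start, Fail}

States satisfying ¬auth → EX (auth ∨ retry): {Locked, Check, Auth, Start, Fail}.
States satisfying AG (¬auth → EX (auth ∨ retry)): {Locked, Check, Auth, Start, Fail}.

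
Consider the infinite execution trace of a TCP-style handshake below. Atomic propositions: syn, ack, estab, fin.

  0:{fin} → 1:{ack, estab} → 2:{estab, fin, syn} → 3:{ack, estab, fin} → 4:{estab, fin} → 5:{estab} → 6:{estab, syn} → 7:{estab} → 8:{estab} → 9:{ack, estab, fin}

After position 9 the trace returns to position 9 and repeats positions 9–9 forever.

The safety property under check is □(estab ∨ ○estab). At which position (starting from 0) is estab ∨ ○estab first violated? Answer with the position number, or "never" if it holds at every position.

never

estab ∨ ○estab holds at every position 0..9, and those are all the positions the trace ever visits, so the invariant □(estab ∨ ○estab) is never violated.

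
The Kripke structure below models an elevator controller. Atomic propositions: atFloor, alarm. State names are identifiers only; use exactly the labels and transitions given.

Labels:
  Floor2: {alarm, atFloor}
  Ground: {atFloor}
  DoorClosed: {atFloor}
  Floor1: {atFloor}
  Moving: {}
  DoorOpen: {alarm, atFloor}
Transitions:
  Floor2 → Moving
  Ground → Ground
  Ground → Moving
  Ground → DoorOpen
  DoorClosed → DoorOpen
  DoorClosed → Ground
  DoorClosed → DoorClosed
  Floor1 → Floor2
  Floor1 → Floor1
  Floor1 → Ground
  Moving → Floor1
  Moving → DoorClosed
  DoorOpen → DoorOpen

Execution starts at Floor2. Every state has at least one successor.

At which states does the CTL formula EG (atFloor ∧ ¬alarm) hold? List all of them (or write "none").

States satisfying atFloor ∧ ¬alarm: {Ground, DoorClosed, Floor1}.
States satisfying EG (atFloor ∧ ¬alarm): {Ground, DoorClosed, Floor1}.

{Ground, DoorClosed, Floor1}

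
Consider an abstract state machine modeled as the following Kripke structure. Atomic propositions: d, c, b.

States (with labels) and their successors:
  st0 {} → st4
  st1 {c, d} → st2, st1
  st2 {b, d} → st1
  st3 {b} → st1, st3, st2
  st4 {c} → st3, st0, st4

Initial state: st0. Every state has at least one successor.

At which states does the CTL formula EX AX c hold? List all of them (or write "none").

{st1, st3, st4}

States satisfying AX c: {st0, st2}.
States satisfying EX AX c: {st1, st3, st4}.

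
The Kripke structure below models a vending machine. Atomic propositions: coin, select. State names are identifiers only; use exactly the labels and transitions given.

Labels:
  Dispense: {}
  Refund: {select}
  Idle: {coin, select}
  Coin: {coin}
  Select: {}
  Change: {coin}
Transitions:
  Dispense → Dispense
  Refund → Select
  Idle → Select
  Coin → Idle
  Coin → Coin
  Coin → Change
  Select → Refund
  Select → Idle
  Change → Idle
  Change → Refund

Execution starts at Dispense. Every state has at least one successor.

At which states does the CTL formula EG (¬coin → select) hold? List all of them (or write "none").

States satisfying ¬coin → select: {Refund, Idle, Coin, Change}.
States satisfying EG (¬coin → select): {Coin}.

{Coin}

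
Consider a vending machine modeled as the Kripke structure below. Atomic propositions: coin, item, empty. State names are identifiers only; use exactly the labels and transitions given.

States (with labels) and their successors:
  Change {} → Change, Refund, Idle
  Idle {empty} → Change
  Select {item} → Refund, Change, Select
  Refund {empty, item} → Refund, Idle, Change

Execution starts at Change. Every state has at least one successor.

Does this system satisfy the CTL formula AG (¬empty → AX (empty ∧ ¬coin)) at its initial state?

No

States satisfying ¬empty → AX (empty ∧ ¬coin): {Idle, Refund}.
States satisfying AG (¬empty → AX (empty ∧ ¬coin)): ∅.
Change is reachable from Change and violates ¬empty → AX (empty ∧ ¬coin), so AG fails at Change.
Change ∉ Sat(AG (¬empty → AX (empty ∧ ¬coin))).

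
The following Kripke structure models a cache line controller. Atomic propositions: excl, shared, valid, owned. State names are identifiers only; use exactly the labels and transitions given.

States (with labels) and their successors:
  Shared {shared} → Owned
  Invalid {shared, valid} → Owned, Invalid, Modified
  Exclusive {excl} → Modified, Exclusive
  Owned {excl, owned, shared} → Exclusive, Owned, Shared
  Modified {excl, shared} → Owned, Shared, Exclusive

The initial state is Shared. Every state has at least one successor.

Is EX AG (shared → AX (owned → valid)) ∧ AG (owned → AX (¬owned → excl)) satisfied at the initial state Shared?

States satisfying AG (shared → AX (owned → valid)): ∅.
States satisfying EX AG (shared → AX (owned → valid)): ∅.
States satisfying owned → AX (¬owned → excl): {Shared, Invalid, Exclusive, Modified}.
States satisfying AG (owned → AX (¬owned → excl)): ∅.
States satisfying EX AG (shared → AX (owned → valid)) ∧ AG (owned → AX (¬owned → excl)): ∅.
Shared ∉ Sat(EX AG (shared → AX (owned → valid)) ∧ AG (owned → AX (¬owned → excl))).

No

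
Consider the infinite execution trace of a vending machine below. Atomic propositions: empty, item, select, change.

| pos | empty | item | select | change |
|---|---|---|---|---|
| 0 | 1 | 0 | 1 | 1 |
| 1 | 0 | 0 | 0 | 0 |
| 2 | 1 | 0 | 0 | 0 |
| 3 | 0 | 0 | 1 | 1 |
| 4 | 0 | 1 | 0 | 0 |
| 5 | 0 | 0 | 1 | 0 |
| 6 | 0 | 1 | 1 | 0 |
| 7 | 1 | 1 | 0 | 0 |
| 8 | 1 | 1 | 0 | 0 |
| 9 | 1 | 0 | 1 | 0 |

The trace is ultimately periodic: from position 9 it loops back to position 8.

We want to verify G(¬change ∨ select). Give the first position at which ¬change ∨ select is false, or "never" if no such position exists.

never

¬change ∨ select holds at every position 0..9, and those are all the positions the trace ever visits, so the invariant G(¬change ∨ select) is never violated.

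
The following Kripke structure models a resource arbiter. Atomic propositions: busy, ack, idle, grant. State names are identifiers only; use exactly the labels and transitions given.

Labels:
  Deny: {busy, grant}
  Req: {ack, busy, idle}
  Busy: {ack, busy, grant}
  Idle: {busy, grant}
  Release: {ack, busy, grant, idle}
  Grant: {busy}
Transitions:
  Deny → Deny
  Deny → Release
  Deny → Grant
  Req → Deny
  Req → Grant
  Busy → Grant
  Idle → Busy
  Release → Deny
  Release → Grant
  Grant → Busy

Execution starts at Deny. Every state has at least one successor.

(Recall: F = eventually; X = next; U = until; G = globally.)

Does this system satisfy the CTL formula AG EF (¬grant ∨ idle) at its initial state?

States satisfying EF (¬grant ∨ idle): {Deny, Req, Busy, Idle, Release, Grant}.
States satisfying AG EF (¬grant ∨ idle): {Deny, Req, Busy, Idle, Release, Grant}.
Every state reachable from Deny satisfies EF (¬grant ∨ idle).
Deny ∈ Sat(AG EF (¬grant ∨ idle)).

Satisfied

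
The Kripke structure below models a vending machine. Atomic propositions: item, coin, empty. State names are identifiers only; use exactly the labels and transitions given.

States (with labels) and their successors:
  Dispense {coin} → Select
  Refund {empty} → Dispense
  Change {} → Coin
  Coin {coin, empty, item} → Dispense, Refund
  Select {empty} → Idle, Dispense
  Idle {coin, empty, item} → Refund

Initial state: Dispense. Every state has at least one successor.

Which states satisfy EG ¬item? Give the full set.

{Dispense, Refund, Select}

States satisfying ¬item: {Dispense, Refund, Change, Select}.
States satisfying EG ¬item: {Dispense, Refund, Select}.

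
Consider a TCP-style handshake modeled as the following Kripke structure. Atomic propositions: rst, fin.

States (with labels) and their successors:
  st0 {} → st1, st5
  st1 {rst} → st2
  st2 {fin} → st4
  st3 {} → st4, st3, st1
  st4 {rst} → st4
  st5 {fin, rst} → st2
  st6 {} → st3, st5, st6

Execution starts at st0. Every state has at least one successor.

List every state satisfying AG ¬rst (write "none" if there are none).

none

States satisfying ¬rst: {st0, st2, st3, st6}.
States satisfying AG ¬rst: ∅.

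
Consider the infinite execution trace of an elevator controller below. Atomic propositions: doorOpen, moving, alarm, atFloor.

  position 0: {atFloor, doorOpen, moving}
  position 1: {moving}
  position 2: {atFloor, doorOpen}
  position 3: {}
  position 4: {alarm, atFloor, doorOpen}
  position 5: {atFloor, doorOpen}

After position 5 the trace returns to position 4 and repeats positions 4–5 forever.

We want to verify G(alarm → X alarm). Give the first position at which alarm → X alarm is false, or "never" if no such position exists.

4

Check alarm → X alarm at each position in order: 0 ✓, 1 ✓, 2 ✓, 3 ✓.
At position 4 the labels are {alarm, atFloor, doorOpen} and the next position 5 has {atFloor, doorOpen}, so alarm → X alarm is false there. This is the first violation.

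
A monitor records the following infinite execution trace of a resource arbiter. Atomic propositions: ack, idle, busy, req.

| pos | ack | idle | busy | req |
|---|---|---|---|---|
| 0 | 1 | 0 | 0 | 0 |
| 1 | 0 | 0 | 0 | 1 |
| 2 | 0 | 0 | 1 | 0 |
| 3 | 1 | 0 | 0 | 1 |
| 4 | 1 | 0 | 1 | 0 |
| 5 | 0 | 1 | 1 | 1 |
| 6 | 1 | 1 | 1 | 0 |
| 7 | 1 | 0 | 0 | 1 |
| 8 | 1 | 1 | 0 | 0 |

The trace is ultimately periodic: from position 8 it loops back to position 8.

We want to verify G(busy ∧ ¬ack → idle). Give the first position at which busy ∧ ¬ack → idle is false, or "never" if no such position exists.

Check busy ∧ ¬ack → idle at each position in order: 0 ✓, 1 ✓.
At position 2 the labels are {busy}, so busy ∧ ¬ack → idle is false there. This is the first violation.

2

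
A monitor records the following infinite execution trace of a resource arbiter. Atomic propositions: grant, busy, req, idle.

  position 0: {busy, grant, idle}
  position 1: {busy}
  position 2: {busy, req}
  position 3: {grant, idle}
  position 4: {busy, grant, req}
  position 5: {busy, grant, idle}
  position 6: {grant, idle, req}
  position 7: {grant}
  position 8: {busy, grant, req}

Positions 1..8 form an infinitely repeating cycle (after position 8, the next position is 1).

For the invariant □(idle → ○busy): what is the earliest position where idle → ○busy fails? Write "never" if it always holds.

Check idle → ○busy at each position in order: 0 ✓, 1 ✓, 2 ✓, 3 ✓, 4 ✓.
At position 5 the labels are {busy, grant, idle} and the next position 6 has {grant, idle, req}, so idle → ○busy is false there. This is the first violation.

5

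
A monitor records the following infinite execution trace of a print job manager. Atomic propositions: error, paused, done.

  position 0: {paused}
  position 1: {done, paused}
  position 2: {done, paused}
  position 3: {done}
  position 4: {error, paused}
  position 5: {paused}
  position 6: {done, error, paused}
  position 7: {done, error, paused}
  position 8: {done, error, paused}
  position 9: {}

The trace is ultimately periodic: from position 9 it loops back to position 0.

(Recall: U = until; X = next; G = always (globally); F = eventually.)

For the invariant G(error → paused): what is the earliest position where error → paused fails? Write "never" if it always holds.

error → paused holds at every position 0..9, and those are all the positions the trace ever visits, so the invariant G(error → paused) is never violated.

never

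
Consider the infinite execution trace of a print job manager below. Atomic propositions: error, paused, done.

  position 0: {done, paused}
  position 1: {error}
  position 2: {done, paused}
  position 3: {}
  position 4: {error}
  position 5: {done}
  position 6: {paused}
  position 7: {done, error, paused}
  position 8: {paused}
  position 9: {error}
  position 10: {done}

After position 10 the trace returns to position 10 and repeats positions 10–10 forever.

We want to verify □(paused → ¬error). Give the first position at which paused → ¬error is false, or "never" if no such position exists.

7

Check paused → ¬error at each position in order: 0 ✓, 1 ✓, 2 ✓, 3 ✓, 4 ✓, 5 ✓, 6 ✓.
At position 7 the labels are {done, error, paused}, so paused → ¬error is false there. This is the first violation.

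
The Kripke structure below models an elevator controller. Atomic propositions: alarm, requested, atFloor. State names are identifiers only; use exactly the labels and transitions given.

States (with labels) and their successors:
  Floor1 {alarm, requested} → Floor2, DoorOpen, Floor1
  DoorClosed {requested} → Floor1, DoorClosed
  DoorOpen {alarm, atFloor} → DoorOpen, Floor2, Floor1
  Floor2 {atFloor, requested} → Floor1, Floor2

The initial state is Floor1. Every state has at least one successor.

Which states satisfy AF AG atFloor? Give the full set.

none

States satisfying AG atFloor: ∅.
States satisfying AF AG atFloor: ∅.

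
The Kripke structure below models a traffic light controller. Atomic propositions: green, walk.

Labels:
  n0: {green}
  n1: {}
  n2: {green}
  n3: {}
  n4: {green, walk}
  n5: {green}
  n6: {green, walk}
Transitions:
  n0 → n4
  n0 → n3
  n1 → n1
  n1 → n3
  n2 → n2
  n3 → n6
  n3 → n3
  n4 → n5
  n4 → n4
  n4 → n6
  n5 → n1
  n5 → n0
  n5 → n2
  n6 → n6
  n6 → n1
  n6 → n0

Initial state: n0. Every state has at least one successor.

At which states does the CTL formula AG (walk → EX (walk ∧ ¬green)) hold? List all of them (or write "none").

{n2}

States satisfying walk → EX (walk ∧ ¬green): {n0, n1, n2, n3, n5}.
States satisfying AG (walk → EX (walk ∧ ¬green)): {n2}.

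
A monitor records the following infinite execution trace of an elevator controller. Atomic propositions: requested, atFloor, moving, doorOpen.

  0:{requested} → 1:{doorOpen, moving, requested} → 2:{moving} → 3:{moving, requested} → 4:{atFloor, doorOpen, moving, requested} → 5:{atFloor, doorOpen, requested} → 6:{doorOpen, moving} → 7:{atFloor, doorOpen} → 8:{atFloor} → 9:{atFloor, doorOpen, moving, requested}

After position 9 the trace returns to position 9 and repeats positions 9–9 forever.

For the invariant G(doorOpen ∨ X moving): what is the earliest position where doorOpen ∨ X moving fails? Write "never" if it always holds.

doorOpen ∨ X moving holds at every position 0..9, and those are all the positions the trace ever visits, so the invariant G(doorOpen ∨ X moving) is never violated.

never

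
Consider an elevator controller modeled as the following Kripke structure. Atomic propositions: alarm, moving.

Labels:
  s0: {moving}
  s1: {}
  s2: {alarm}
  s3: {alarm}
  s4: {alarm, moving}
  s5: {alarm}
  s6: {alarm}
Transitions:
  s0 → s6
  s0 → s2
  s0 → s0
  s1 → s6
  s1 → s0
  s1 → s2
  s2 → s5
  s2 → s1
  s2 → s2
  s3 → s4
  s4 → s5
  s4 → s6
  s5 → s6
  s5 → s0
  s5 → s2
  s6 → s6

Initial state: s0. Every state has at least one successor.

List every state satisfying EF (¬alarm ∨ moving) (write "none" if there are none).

States satisfying ¬alarm ∨ moving: {s0, s1, s4}.
States satisfying EF (¬alarm ∨ moving): {s0, s1, s2, s3, s4, s5}.

{s0, s1, s2, s3, s4, s5}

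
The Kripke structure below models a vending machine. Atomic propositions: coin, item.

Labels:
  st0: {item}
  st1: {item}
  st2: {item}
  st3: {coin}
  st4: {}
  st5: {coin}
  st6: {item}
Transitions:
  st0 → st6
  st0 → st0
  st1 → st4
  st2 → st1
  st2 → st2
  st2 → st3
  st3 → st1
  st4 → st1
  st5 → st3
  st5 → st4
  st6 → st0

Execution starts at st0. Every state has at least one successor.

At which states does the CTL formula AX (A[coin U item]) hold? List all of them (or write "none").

States satisfying A[coin U item]: {st0, st1, st2, st3, st6}.
States satisfying AX (A[coin U item]): {st0, st2, st3, st4, st6}.

{st0, st2, st3, st4, st6}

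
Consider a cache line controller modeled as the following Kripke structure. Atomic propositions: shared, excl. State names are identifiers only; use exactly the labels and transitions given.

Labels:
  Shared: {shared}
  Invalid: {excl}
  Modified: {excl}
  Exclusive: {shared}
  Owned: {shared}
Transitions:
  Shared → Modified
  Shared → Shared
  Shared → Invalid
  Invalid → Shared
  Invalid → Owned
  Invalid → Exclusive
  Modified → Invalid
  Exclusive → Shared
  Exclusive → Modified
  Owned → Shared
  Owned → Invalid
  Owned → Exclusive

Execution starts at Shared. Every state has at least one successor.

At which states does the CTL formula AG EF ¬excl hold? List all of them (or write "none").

States satisfying EF ¬excl: {Shared, Invalid, Modified, Exclusive, Owned}.
States satisfying AG EF ¬excl: {Shared, Invalid, Modified, Exclusive, Owned}.

{Shared, Invalid, Modified, Exclusive, Owned}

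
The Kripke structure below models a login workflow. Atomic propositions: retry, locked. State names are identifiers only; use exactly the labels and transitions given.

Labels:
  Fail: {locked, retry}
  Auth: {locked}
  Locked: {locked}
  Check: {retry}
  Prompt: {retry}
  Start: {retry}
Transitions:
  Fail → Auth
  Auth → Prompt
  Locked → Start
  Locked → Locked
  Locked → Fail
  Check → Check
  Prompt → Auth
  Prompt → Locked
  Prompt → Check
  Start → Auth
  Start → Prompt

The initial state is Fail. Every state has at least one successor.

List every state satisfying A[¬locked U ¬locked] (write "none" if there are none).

States satisfying ¬locked: {Check, Prompt, Start}.
States satisfying A[¬locked U ¬locked]: {Check, Prompt, Start}.

{Check, Prompt, Start}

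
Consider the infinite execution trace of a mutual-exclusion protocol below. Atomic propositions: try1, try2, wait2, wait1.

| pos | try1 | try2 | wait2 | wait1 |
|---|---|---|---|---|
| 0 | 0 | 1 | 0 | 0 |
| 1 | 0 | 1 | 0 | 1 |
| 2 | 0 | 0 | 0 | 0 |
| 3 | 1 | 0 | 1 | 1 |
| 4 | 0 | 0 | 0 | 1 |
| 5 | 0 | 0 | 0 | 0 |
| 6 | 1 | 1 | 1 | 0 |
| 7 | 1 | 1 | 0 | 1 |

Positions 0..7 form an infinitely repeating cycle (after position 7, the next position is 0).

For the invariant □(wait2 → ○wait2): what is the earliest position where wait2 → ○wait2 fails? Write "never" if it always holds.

Check wait2 → ○wait2 at each position in order: 0 ✓, 1 ✓, 2 ✓.
At position 3 the labels are {try1, wait1, wait2} and the next position 4 has {wait1}, so wait2 → ○wait2 is false there. This is the first violation.

3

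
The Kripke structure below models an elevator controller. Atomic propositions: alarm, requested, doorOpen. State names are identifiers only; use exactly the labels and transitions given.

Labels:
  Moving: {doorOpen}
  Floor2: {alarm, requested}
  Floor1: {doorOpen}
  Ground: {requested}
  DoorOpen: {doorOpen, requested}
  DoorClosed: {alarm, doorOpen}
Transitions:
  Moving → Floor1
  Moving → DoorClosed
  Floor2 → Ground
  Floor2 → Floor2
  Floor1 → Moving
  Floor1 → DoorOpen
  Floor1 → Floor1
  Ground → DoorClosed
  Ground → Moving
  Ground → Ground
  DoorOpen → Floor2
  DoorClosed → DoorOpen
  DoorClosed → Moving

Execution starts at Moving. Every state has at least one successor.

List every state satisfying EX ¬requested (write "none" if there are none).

States satisfying ¬requested: {Moving, Floor1, DoorClosed}.
States satisfying EX ¬requested: {Moving, Floor1, Ground, DoorClosed}.

{Moving, Floor1, Ground, DoorClosed}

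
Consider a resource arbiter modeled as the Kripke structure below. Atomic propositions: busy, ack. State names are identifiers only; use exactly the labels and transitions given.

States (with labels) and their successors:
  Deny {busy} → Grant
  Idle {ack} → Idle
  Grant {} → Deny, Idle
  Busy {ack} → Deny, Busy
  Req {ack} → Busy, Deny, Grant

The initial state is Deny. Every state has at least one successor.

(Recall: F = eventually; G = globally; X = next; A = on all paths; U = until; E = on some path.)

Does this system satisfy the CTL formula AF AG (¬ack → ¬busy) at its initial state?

Does not hold

States satisfying AG (¬ack → ¬busy): {Idle}.
States satisfying AF AG (¬ack → ¬busy): {Idle}.
There is a path from Deny along which AG (¬ack → ¬busy) never holds.
Deny ∉ Sat(AF AG (¬ack → ¬busy)).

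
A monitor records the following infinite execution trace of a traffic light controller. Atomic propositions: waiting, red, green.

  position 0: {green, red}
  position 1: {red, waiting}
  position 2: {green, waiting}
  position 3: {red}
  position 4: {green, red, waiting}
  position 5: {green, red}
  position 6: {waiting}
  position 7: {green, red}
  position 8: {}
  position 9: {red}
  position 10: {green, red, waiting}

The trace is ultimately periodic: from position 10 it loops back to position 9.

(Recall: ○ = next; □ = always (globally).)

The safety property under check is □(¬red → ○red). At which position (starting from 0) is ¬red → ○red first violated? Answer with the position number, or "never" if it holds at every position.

¬red → ○red holds at every position 0..10, and those are all the positions the trace ever visits, so the invariant □(¬red → ○red) is never violated.

never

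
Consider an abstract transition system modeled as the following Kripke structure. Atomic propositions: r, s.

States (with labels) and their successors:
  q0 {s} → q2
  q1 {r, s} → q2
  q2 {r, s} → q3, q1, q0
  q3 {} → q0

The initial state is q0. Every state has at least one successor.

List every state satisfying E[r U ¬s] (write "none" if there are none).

States satisfying r: {q1, q2}.
States satisfying ¬s: {q3}.
States satisfying E[r U ¬s]: {q1, q2, q3}.

{q1, q2, q3}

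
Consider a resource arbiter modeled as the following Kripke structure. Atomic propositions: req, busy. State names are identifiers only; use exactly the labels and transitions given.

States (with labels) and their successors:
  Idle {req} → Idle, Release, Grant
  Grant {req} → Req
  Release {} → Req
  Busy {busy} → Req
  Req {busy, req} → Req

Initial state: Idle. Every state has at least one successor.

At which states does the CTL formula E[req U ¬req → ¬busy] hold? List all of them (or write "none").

{Idle, Grant, Release, Req}

States satisfying req: {Idle, Grant, Req}.
States satisfying ¬req → ¬busy: {Idle, Grant, Release, Req}.
States satisfying E[req U ¬req → ¬busy]: {Idle, Grant, Release, Req}.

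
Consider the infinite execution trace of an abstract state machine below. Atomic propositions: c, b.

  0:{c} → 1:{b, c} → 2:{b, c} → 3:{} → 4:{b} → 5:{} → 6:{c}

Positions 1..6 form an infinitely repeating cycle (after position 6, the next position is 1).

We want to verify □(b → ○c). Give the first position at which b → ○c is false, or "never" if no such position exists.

2

Check b → ○c at each position in order: 0 ✓, 1 ✓.
At position 2 the labels are {b, c} and the next position 3 has {}, so b → ○c is false there. This is the first violation.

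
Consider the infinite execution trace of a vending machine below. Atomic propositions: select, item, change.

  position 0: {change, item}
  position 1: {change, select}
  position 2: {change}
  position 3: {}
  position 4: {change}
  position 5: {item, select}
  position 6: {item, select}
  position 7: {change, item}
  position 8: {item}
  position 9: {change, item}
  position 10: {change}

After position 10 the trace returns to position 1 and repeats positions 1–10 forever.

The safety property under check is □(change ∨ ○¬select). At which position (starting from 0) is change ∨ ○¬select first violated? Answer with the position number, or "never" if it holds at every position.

Check change ∨ ○¬select at each position in order: 0 ✓, 1 ✓, 2 ✓, 3 ✓, 4 ✓.
At position 5 the labels are {item, select} and the next position 6 has {item, select}, so change ∨ ○¬select is false there. This is the first violation.

5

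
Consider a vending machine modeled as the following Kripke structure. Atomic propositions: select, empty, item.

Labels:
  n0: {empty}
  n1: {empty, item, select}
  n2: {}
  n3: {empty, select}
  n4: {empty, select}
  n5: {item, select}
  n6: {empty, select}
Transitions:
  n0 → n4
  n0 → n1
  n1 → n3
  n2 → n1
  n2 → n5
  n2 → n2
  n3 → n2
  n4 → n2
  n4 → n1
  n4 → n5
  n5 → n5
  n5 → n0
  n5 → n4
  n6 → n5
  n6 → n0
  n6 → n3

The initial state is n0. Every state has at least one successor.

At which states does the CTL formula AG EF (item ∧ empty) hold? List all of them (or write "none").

States satisfying EF (item ∧ empty): {n0, n1, n2, n3, n4, n5, n6}.
States satisfying AG EF (item ∧ empty): {n0, n1, n2, n3, n4, n5, n6}.

{n0, n1, n2, n3, n4, n5, n6}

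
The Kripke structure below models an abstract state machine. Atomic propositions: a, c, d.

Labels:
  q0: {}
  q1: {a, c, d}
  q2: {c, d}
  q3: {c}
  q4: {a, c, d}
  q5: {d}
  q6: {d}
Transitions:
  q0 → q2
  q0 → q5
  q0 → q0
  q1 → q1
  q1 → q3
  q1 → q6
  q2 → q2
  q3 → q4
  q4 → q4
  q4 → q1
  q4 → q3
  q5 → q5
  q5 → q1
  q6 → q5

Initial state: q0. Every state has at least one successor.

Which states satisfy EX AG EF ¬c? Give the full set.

{q0, q1, q3, q4, q5, q6}

States satisfying AG EF ¬c: {q1, q3, q4, q5, q6}.
States satisfying EX AG EF ¬c: {q0, q1, q3, q4, q5, q6}.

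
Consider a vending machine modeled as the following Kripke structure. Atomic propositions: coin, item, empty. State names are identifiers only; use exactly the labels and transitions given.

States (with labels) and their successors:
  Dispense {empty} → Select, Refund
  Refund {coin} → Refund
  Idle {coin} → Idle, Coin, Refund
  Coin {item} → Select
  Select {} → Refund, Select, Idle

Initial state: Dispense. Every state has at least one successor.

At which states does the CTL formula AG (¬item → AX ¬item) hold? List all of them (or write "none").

{Refund}

States satisfying ¬item → AX ¬item: {Dispense, Refund, Coin, Select}.
States satisfying AG (¬item → AX ¬item): {Refund}.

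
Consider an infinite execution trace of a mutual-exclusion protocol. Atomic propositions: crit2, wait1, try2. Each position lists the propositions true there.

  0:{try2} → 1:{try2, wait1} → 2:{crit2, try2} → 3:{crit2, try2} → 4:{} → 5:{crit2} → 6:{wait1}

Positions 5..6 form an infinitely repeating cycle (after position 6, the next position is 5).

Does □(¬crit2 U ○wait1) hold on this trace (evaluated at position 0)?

¬crit2 U ○wait1 must hold at every position from 0 onward. It fails at position 1, so □(¬crit2 U ○wait1) is false.

Violated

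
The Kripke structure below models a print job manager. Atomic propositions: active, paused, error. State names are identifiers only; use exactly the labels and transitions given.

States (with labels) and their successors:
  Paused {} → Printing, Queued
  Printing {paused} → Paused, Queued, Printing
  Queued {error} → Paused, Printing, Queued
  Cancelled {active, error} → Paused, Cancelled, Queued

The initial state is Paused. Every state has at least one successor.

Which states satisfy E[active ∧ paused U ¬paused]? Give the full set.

States satisfying active ∧ paused: ∅.
States satisfying ¬paused: {Paused, Queued, Cancelled}.
States satisfying E[active ∧ paused U ¬paused]: {Paused, Queued, Cancelled}.

{Paused, Queued, Cancelled}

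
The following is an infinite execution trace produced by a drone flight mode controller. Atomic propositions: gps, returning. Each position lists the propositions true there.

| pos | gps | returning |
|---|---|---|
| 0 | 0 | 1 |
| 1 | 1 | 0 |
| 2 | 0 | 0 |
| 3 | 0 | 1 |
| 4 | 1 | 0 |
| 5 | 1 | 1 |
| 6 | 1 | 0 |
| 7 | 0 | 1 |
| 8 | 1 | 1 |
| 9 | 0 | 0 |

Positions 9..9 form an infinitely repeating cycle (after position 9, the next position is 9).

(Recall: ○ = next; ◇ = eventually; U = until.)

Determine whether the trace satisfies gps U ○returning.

Does not hold

Walking from position 0: at position 0, ○returning has not yet held and gps fails, so gps U ○returning is false.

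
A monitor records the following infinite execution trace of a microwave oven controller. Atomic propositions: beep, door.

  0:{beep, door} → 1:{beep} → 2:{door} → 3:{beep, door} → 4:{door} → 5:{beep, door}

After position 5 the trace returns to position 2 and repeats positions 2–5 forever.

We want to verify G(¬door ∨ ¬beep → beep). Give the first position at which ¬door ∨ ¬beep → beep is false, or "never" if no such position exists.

2

Check ¬door ∨ ¬beep → beep at each position in order: 0 ✓, 1 ✓.
At position 2 the labels are {door}, so ¬door ∨ ¬beep → beep is false there. This is the first violation.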